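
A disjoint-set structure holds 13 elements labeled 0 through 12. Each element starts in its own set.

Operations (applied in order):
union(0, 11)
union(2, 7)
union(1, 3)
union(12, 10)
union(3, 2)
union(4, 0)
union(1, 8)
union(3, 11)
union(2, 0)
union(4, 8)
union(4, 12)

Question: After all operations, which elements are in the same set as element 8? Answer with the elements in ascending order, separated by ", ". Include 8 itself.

Step 1: union(0, 11) -> merged; set of 0 now {0, 11}
Step 2: union(2, 7) -> merged; set of 2 now {2, 7}
Step 3: union(1, 3) -> merged; set of 1 now {1, 3}
Step 4: union(12, 10) -> merged; set of 12 now {10, 12}
Step 5: union(3, 2) -> merged; set of 3 now {1, 2, 3, 7}
Step 6: union(4, 0) -> merged; set of 4 now {0, 4, 11}
Step 7: union(1, 8) -> merged; set of 1 now {1, 2, 3, 7, 8}
Step 8: union(3, 11) -> merged; set of 3 now {0, 1, 2, 3, 4, 7, 8, 11}
Step 9: union(2, 0) -> already same set; set of 2 now {0, 1, 2, 3, 4, 7, 8, 11}
Step 10: union(4, 8) -> already same set; set of 4 now {0, 1, 2, 3, 4, 7, 8, 11}
Step 11: union(4, 12) -> merged; set of 4 now {0, 1, 2, 3, 4, 7, 8, 10, 11, 12}
Component of 8: {0, 1, 2, 3, 4, 7, 8, 10, 11, 12}

Answer: 0, 1, 2, 3, 4, 7, 8, 10, 11, 12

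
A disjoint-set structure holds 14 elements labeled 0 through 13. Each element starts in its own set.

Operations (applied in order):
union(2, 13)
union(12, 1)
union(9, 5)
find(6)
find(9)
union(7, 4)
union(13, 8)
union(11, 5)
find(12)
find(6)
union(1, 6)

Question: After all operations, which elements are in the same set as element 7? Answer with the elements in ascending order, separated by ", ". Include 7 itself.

Step 1: union(2, 13) -> merged; set of 2 now {2, 13}
Step 2: union(12, 1) -> merged; set of 12 now {1, 12}
Step 3: union(9, 5) -> merged; set of 9 now {5, 9}
Step 4: find(6) -> no change; set of 6 is {6}
Step 5: find(9) -> no change; set of 9 is {5, 9}
Step 6: union(7, 4) -> merged; set of 7 now {4, 7}
Step 7: union(13, 8) -> merged; set of 13 now {2, 8, 13}
Step 8: union(11, 5) -> merged; set of 11 now {5, 9, 11}
Step 9: find(12) -> no change; set of 12 is {1, 12}
Step 10: find(6) -> no change; set of 6 is {6}
Step 11: union(1, 6) -> merged; set of 1 now {1, 6, 12}
Component of 7: {4, 7}

Answer: 4, 7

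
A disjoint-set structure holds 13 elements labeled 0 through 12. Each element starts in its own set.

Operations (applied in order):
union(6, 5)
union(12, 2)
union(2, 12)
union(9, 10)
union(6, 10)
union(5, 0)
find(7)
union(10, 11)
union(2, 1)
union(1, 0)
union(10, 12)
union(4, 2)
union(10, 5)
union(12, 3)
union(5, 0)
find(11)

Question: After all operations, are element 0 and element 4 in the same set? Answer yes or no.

Step 1: union(6, 5) -> merged; set of 6 now {5, 6}
Step 2: union(12, 2) -> merged; set of 12 now {2, 12}
Step 3: union(2, 12) -> already same set; set of 2 now {2, 12}
Step 4: union(9, 10) -> merged; set of 9 now {9, 10}
Step 5: union(6, 10) -> merged; set of 6 now {5, 6, 9, 10}
Step 6: union(5, 0) -> merged; set of 5 now {0, 5, 6, 9, 10}
Step 7: find(7) -> no change; set of 7 is {7}
Step 8: union(10, 11) -> merged; set of 10 now {0, 5, 6, 9, 10, 11}
Step 9: union(2, 1) -> merged; set of 2 now {1, 2, 12}
Step 10: union(1, 0) -> merged; set of 1 now {0, 1, 2, 5, 6, 9, 10, 11, 12}
Step 11: union(10, 12) -> already same set; set of 10 now {0, 1, 2, 5, 6, 9, 10, 11, 12}
Step 12: union(4, 2) -> merged; set of 4 now {0, 1, 2, 4, 5, 6, 9, 10, 11, 12}
Step 13: union(10, 5) -> already same set; set of 10 now {0, 1, 2, 4, 5, 6, 9, 10, 11, 12}
Step 14: union(12, 3) -> merged; set of 12 now {0, 1, 2, 3, 4, 5, 6, 9, 10, 11, 12}
Step 15: union(5, 0) -> already same set; set of 5 now {0, 1, 2, 3, 4, 5, 6, 9, 10, 11, 12}
Step 16: find(11) -> no change; set of 11 is {0, 1, 2, 3, 4, 5, 6, 9, 10, 11, 12}
Set of 0: {0, 1, 2, 3, 4, 5, 6, 9, 10, 11, 12}; 4 is a member.

Answer: yes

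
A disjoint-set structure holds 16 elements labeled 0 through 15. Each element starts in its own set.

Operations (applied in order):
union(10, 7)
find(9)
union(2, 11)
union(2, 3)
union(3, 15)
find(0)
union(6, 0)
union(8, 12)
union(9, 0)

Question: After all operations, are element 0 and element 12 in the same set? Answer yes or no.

Step 1: union(10, 7) -> merged; set of 10 now {7, 10}
Step 2: find(9) -> no change; set of 9 is {9}
Step 3: union(2, 11) -> merged; set of 2 now {2, 11}
Step 4: union(2, 3) -> merged; set of 2 now {2, 3, 11}
Step 5: union(3, 15) -> merged; set of 3 now {2, 3, 11, 15}
Step 6: find(0) -> no change; set of 0 is {0}
Step 7: union(6, 0) -> merged; set of 6 now {0, 6}
Step 8: union(8, 12) -> merged; set of 8 now {8, 12}
Step 9: union(9, 0) -> merged; set of 9 now {0, 6, 9}
Set of 0: {0, 6, 9}; 12 is not a member.

Answer: no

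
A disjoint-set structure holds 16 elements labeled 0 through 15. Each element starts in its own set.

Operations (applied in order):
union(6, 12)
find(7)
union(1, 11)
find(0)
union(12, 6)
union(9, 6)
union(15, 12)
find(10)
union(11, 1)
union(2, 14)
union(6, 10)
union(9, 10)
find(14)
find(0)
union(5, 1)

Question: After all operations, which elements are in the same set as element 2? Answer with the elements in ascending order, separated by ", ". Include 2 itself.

Step 1: union(6, 12) -> merged; set of 6 now {6, 12}
Step 2: find(7) -> no change; set of 7 is {7}
Step 3: union(1, 11) -> merged; set of 1 now {1, 11}
Step 4: find(0) -> no change; set of 0 is {0}
Step 5: union(12, 6) -> already same set; set of 12 now {6, 12}
Step 6: union(9, 6) -> merged; set of 9 now {6, 9, 12}
Step 7: union(15, 12) -> merged; set of 15 now {6, 9, 12, 15}
Step 8: find(10) -> no change; set of 10 is {10}
Step 9: union(11, 1) -> already same set; set of 11 now {1, 11}
Step 10: union(2, 14) -> merged; set of 2 now {2, 14}
Step 11: union(6, 10) -> merged; set of 6 now {6, 9, 10, 12, 15}
Step 12: union(9, 10) -> already same set; set of 9 now {6, 9, 10, 12, 15}
Step 13: find(14) -> no change; set of 14 is {2, 14}
Step 14: find(0) -> no change; set of 0 is {0}
Step 15: union(5, 1) -> merged; set of 5 now {1, 5, 11}
Component of 2: {2, 14}

Answer: 2, 14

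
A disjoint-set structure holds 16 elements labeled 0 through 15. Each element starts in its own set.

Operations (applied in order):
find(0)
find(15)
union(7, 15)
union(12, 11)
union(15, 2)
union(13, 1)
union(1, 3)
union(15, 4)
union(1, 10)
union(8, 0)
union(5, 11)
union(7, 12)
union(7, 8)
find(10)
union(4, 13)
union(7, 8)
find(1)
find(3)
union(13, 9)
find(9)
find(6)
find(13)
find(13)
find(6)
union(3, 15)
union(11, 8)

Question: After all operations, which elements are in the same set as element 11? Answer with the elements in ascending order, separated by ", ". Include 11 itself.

Step 1: find(0) -> no change; set of 0 is {0}
Step 2: find(15) -> no change; set of 15 is {15}
Step 3: union(7, 15) -> merged; set of 7 now {7, 15}
Step 4: union(12, 11) -> merged; set of 12 now {11, 12}
Step 5: union(15, 2) -> merged; set of 15 now {2, 7, 15}
Step 6: union(13, 1) -> merged; set of 13 now {1, 13}
Step 7: union(1, 3) -> merged; set of 1 now {1, 3, 13}
Step 8: union(15, 4) -> merged; set of 15 now {2, 4, 7, 15}
Step 9: union(1, 10) -> merged; set of 1 now {1, 3, 10, 13}
Step 10: union(8, 0) -> merged; set of 8 now {0, 8}
Step 11: union(5, 11) -> merged; set of 5 now {5, 11, 12}
Step 12: union(7, 12) -> merged; set of 7 now {2, 4, 5, 7, 11, 12, 15}
Step 13: union(7, 8) -> merged; set of 7 now {0, 2, 4, 5, 7, 8, 11, 12, 15}
Step 14: find(10) -> no change; set of 10 is {1, 3, 10, 13}
Step 15: union(4, 13) -> merged; set of 4 now {0, 1, 2, 3, 4, 5, 7, 8, 10, 11, 12, 13, 15}
Step 16: union(7, 8) -> already same set; set of 7 now {0, 1, 2, 3, 4, 5, 7, 8, 10, 11, 12, 13, 15}
Step 17: find(1) -> no change; set of 1 is {0, 1, 2, 3, 4, 5, 7, 8, 10, 11, 12, 13, 15}
Step 18: find(3) -> no change; set of 3 is {0, 1, 2, 3, 4, 5, 7, 8, 10, 11, 12, 13, 15}
Step 19: union(13, 9) -> merged; set of 13 now {0, 1, 2, 3, 4, 5, 7, 8, 9, 10, 11, 12, 13, 15}
Step 20: find(9) -> no change; set of 9 is {0, 1, 2, 3, 4, 5, 7, 8, 9, 10, 11, 12, 13, 15}
Step 21: find(6) -> no change; set of 6 is {6}
Step 22: find(13) -> no change; set of 13 is {0, 1, 2, 3, 4, 5, 7, 8, 9, 10, 11, 12, 13, 15}
Step 23: find(13) -> no change; set of 13 is {0, 1, 2, 3, 4, 5, 7, 8, 9, 10, 11, 12, 13, 15}
Step 24: find(6) -> no change; set of 6 is {6}
Step 25: union(3, 15) -> already same set; set of 3 now {0, 1, 2, 3, 4, 5, 7, 8, 9, 10, 11, 12, 13, 15}
Step 26: union(11, 8) -> already same set; set of 11 now {0, 1, 2, 3, 4, 5, 7, 8, 9, 10, 11, 12, 13, 15}
Component of 11: {0, 1, 2, 3, 4, 5, 7, 8, 9, 10, 11, 12, 13, 15}

Answer: 0, 1, 2, 3, 4, 5, 7, 8, 9, 10, 11, 12, 13, 15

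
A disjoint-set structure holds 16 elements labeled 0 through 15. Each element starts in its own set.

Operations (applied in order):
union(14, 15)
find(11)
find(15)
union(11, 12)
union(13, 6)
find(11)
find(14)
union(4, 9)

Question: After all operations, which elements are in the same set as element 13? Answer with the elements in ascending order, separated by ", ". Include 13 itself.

Step 1: union(14, 15) -> merged; set of 14 now {14, 15}
Step 2: find(11) -> no change; set of 11 is {11}
Step 3: find(15) -> no change; set of 15 is {14, 15}
Step 4: union(11, 12) -> merged; set of 11 now {11, 12}
Step 5: union(13, 6) -> merged; set of 13 now {6, 13}
Step 6: find(11) -> no change; set of 11 is {11, 12}
Step 7: find(14) -> no change; set of 14 is {14, 15}
Step 8: union(4, 9) -> merged; set of 4 now {4, 9}
Component of 13: {6, 13}

Answer: 6, 13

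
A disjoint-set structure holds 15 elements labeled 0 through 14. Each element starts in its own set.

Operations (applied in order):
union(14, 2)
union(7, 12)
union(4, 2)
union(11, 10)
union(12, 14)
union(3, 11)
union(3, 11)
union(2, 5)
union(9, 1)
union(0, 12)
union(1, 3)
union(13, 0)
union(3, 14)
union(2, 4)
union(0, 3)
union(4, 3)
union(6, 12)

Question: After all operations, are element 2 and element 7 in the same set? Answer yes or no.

Answer: yes

Derivation:
Step 1: union(14, 2) -> merged; set of 14 now {2, 14}
Step 2: union(7, 12) -> merged; set of 7 now {7, 12}
Step 3: union(4, 2) -> merged; set of 4 now {2, 4, 14}
Step 4: union(11, 10) -> merged; set of 11 now {10, 11}
Step 5: union(12, 14) -> merged; set of 12 now {2, 4, 7, 12, 14}
Step 6: union(3, 11) -> merged; set of 3 now {3, 10, 11}
Step 7: union(3, 11) -> already same set; set of 3 now {3, 10, 11}
Step 8: union(2, 5) -> merged; set of 2 now {2, 4, 5, 7, 12, 14}
Step 9: union(9, 1) -> merged; set of 9 now {1, 9}
Step 10: union(0, 12) -> merged; set of 0 now {0, 2, 4, 5, 7, 12, 14}
Step 11: union(1, 3) -> merged; set of 1 now {1, 3, 9, 10, 11}
Step 12: union(13, 0) -> merged; set of 13 now {0, 2, 4, 5, 7, 12, 13, 14}
Step 13: union(3, 14) -> merged; set of 3 now {0, 1, 2, 3, 4, 5, 7, 9, 10, 11, 12, 13, 14}
Step 14: union(2, 4) -> already same set; set of 2 now {0, 1, 2, 3, 4, 5, 7, 9, 10, 11, 12, 13, 14}
Step 15: union(0, 3) -> already same set; set of 0 now {0, 1, 2, 3, 4, 5, 7, 9, 10, 11, 12, 13, 14}
Step 16: union(4, 3) -> already same set; set of 4 now {0, 1, 2, 3, 4, 5, 7, 9, 10, 11, 12, 13, 14}
Step 17: union(6, 12) -> merged; set of 6 now {0, 1, 2, 3, 4, 5, 6, 7, 9, 10, 11, 12, 13, 14}
Set of 2: {0, 1, 2, 3, 4, 5, 6, 7, 9, 10, 11, 12, 13, 14}; 7 is a member.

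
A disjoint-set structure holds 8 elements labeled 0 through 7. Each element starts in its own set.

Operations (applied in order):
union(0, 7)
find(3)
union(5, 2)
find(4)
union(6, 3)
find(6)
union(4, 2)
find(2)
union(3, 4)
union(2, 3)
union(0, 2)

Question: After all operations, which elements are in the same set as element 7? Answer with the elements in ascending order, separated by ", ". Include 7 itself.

Step 1: union(0, 7) -> merged; set of 0 now {0, 7}
Step 2: find(3) -> no change; set of 3 is {3}
Step 3: union(5, 2) -> merged; set of 5 now {2, 5}
Step 4: find(4) -> no change; set of 4 is {4}
Step 5: union(6, 3) -> merged; set of 6 now {3, 6}
Step 6: find(6) -> no change; set of 6 is {3, 6}
Step 7: union(4, 2) -> merged; set of 4 now {2, 4, 5}
Step 8: find(2) -> no change; set of 2 is {2, 4, 5}
Step 9: union(3, 4) -> merged; set of 3 now {2, 3, 4, 5, 6}
Step 10: union(2, 3) -> already same set; set of 2 now {2, 3, 4, 5, 6}
Step 11: union(0, 2) -> merged; set of 0 now {0, 2, 3, 4, 5, 6, 7}
Component of 7: {0, 2, 3, 4, 5, 6, 7}

Answer: 0, 2, 3, 4, 5, 6, 7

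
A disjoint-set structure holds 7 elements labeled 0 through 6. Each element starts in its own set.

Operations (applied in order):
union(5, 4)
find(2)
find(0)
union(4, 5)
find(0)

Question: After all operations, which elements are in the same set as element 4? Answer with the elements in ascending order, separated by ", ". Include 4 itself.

Step 1: union(5, 4) -> merged; set of 5 now {4, 5}
Step 2: find(2) -> no change; set of 2 is {2}
Step 3: find(0) -> no change; set of 0 is {0}
Step 4: union(4, 5) -> already same set; set of 4 now {4, 5}
Step 5: find(0) -> no change; set of 0 is {0}
Component of 4: {4, 5}

Answer: 4, 5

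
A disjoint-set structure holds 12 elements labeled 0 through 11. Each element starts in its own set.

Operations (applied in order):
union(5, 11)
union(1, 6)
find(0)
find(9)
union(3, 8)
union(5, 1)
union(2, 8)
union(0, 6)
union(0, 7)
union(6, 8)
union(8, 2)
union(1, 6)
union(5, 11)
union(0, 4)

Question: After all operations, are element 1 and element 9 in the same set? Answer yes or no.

Answer: no

Derivation:
Step 1: union(5, 11) -> merged; set of 5 now {5, 11}
Step 2: union(1, 6) -> merged; set of 1 now {1, 6}
Step 3: find(0) -> no change; set of 0 is {0}
Step 4: find(9) -> no change; set of 9 is {9}
Step 5: union(3, 8) -> merged; set of 3 now {3, 8}
Step 6: union(5, 1) -> merged; set of 5 now {1, 5, 6, 11}
Step 7: union(2, 8) -> merged; set of 2 now {2, 3, 8}
Step 8: union(0, 6) -> merged; set of 0 now {0, 1, 5, 6, 11}
Step 9: union(0, 7) -> merged; set of 0 now {0, 1, 5, 6, 7, 11}
Step 10: union(6, 8) -> merged; set of 6 now {0, 1, 2, 3, 5, 6, 7, 8, 11}
Step 11: union(8, 2) -> already same set; set of 8 now {0, 1, 2, 3, 5, 6, 7, 8, 11}
Step 12: union(1, 6) -> already same set; set of 1 now {0, 1, 2, 3, 5, 6, 7, 8, 11}
Step 13: union(5, 11) -> already same set; set of 5 now {0, 1, 2, 3, 5, 6, 7, 8, 11}
Step 14: union(0, 4) -> merged; set of 0 now {0, 1, 2, 3, 4, 5, 6, 7, 8, 11}
Set of 1: {0, 1, 2, 3, 4, 5, 6, 7, 8, 11}; 9 is not a member.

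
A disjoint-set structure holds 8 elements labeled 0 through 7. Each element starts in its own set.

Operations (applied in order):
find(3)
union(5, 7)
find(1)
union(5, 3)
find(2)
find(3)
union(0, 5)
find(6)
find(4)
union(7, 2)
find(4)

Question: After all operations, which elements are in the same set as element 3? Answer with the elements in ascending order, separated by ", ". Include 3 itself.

Answer: 0, 2, 3, 5, 7

Derivation:
Step 1: find(3) -> no change; set of 3 is {3}
Step 2: union(5, 7) -> merged; set of 5 now {5, 7}
Step 3: find(1) -> no change; set of 1 is {1}
Step 4: union(5, 3) -> merged; set of 5 now {3, 5, 7}
Step 5: find(2) -> no change; set of 2 is {2}
Step 6: find(3) -> no change; set of 3 is {3, 5, 7}
Step 7: union(0, 5) -> merged; set of 0 now {0, 3, 5, 7}
Step 8: find(6) -> no change; set of 6 is {6}
Step 9: find(4) -> no change; set of 4 is {4}
Step 10: union(7, 2) -> merged; set of 7 now {0, 2, 3, 5, 7}
Step 11: find(4) -> no change; set of 4 is {4}
Component of 3: {0, 2, 3, 5, 7}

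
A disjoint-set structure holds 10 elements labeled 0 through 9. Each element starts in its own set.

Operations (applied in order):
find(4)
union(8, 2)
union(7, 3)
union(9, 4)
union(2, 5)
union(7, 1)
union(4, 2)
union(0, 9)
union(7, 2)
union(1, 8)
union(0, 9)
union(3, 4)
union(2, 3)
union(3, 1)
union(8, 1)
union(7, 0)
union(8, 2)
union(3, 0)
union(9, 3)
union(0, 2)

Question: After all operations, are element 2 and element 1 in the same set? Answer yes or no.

Step 1: find(4) -> no change; set of 4 is {4}
Step 2: union(8, 2) -> merged; set of 8 now {2, 8}
Step 3: union(7, 3) -> merged; set of 7 now {3, 7}
Step 4: union(9, 4) -> merged; set of 9 now {4, 9}
Step 5: union(2, 5) -> merged; set of 2 now {2, 5, 8}
Step 6: union(7, 1) -> merged; set of 7 now {1, 3, 7}
Step 7: union(4, 2) -> merged; set of 4 now {2, 4, 5, 8, 9}
Step 8: union(0, 9) -> merged; set of 0 now {0, 2, 4, 5, 8, 9}
Step 9: union(7, 2) -> merged; set of 7 now {0, 1, 2, 3, 4, 5, 7, 8, 9}
Step 10: union(1, 8) -> already same set; set of 1 now {0, 1, 2, 3, 4, 5, 7, 8, 9}
Step 11: union(0, 9) -> already same set; set of 0 now {0, 1, 2, 3, 4, 5, 7, 8, 9}
Step 12: union(3, 4) -> already same set; set of 3 now {0, 1, 2, 3, 4, 5, 7, 8, 9}
Step 13: union(2, 3) -> already same set; set of 2 now {0, 1, 2, 3, 4, 5, 7, 8, 9}
Step 14: union(3, 1) -> already same set; set of 3 now {0, 1, 2, 3, 4, 5, 7, 8, 9}
Step 15: union(8, 1) -> already same set; set of 8 now {0, 1, 2, 3, 4, 5, 7, 8, 9}
Step 16: union(7, 0) -> already same set; set of 7 now {0, 1, 2, 3, 4, 5, 7, 8, 9}
Step 17: union(8, 2) -> already same set; set of 8 now {0, 1, 2, 3, 4, 5, 7, 8, 9}
Step 18: union(3, 0) -> already same set; set of 3 now {0, 1, 2, 3, 4, 5, 7, 8, 9}
Step 19: union(9, 3) -> already same set; set of 9 now {0, 1, 2, 3, 4, 5, 7, 8, 9}
Step 20: union(0, 2) -> already same set; set of 0 now {0, 1, 2, 3, 4, 5, 7, 8, 9}
Set of 2: {0, 1, 2, 3, 4, 5, 7, 8, 9}; 1 is a member.

Answer: yes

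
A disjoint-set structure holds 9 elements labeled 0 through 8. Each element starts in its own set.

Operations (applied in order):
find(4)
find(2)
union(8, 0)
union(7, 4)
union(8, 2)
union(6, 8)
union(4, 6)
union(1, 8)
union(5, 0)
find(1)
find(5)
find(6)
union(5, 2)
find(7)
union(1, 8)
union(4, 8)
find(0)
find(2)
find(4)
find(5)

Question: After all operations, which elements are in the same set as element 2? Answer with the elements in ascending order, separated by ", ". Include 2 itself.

Step 1: find(4) -> no change; set of 4 is {4}
Step 2: find(2) -> no change; set of 2 is {2}
Step 3: union(8, 0) -> merged; set of 8 now {0, 8}
Step 4: union(7, 4) -> merged; set of 7 now {4, 7}
Step 5: union(8, 2) -> merged; set of 8 now {0, 2, 8}
Step 6: union(6, 8) -> merged; set of 6 now {0, 2, 6, 8}
Step 7: union(4, 6) -> merged; set of 4 now {0, 2, 4, 6, 7, 8}
Step 8: union(1, 8) -> merged; set of 1 now {0, 1, 2, 4, 6, 7, 8}
Step 9: union(5, 0) -> merged; set of 5 now {0, 1, 2, 4, 5, 6, 7, 8}
Step 10: find(1) -> no change; set of 1 is {0, 1, 2, 4, 5, 6, 7, 8}
Step 11: find(5) -> no change; set of 5 is {0, 1, 2, 4, 5, 6, 7, 8}
Step 12: find(6) -> no change; set of 6 is {0, 1, 2, 4, 5, 6, 7, 8}
Step 13: union(5, 2) -> already same set; set of 5 now {0, 1, 2, 4, 5, 6, 7, 8}
Step 14: find(7) -> no change; set of 7 is {0, 1, 2, 4, 5, 6, 7, 8}
Step 15: union(1, 8) -> already same set; set of 1 now {0, 1, 2, 4, 5, 6, 7, 8}
Step 16: union(4, 8) -> already same set; set of 4 now {0, 1, 2, 4, 5, 6, 7, 8}
Step 17: find(0) -> no change; set of 0 is {0, 1, 2, 4, 5, 6, 7, 8}
Step 18: find(2) -> no change; set of 2 is {0, 1, 2, 4, 5, 6, 7, 8}
Step 19: find(4) -> no change; set of 4 is {0, 1, 2, 4, 5, 6, 7, 8}
Step 20: find(5) -> no change; set of 5 is {0, 1, 2, 4, 5, 6, 7, 8}
Component of 2: {0, 1, 2, 4, 5, 6, 7, 8}

Answer: 0, 1, 2, 4, 5, 6, 7, 8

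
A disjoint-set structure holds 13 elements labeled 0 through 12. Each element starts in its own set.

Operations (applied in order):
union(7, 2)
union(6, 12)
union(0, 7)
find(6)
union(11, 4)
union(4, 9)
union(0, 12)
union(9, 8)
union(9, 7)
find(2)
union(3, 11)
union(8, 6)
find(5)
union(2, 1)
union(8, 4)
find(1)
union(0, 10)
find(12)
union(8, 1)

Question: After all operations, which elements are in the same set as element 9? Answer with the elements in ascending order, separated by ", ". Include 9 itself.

Step 1: union(7, 2) -> merged; set of 7 now {2, 7}
Step 2: union(6, 12) -> merged; set of 6 now {6, 12}
Step 3: union(0, 7) -> merged; set of 0 now {0, 2, 7}
Step 4: find(6) -> no change; set of 6 is {6, 12}
Step 5: union(11, 4) -> merged; set of 11 now {4, 11}
Step 6: union(4, 9) -> merged; set of 4 now {4, 9, 11}
Step 7: union(0, 12) -> merged; set of 0 now {0, 2, 6, 7, 12}
Step 8: union(9, 8) -> merged; set of 9 now {4, 8, 9, 11}
Step 9: union(9, 7) -> merged; set of 9 now {0, 2, 4, 6, 7, 8, 9, 11, 12}
Step 10: find(2) -> no change; set of 2 is {0, 2, 4, 6, 7, 8, 9, 11, 12}
Step 11: union(3, 11) -> merged; set of 3 now {0, 2, 3, 4, 6, 7, 8, 9, 11, 12}
Step 12: union(8, 6) -> already same set; set of 8 now {0, 2, 3, 4, 6, 7, 8, 9, 11, 12}
Step 13: find(5) -> no change; set of 5 is {5}
Step 14: union(2, 1) -> merged; set of 2 now {0, 1, 2, 3, 4, 6, 7, 8, 9, 11, 12}
Step 15: union(8, 4) -> already same set; set of 8 now {0, 1, 2, 3, 4, 6, 7, 8, 9, 11, 12}
Step 16: find(1) -> no change; set of 1 is {0, 1, 2, 3, 4, 6, 7, 8, 9, 11, 12}
Step 17: union(0, 10) -> merged; set of 0 now {0, 1, 2, 3, 4, 6, 7, 8, 9, 10, 11, 12}
Step 18: find(12) -> no change; set of 12 is {0, 1, 2, 3, 4, 6, 7, 8, 9, 10, 11, 12}
Step 19: union(8, 1) -> already same set; set of 8 now {0, 1, 2, 3, 4, 6, 7, 8, 9, 10, 11, 12}
Component of 9: {0, 1, 2, 3, 4, 6, 7, 8, 9, 10, 11, 12}

Answer: 0, 1, 2, 3, 4, 6, 7, 8, 9, 10, 11, 12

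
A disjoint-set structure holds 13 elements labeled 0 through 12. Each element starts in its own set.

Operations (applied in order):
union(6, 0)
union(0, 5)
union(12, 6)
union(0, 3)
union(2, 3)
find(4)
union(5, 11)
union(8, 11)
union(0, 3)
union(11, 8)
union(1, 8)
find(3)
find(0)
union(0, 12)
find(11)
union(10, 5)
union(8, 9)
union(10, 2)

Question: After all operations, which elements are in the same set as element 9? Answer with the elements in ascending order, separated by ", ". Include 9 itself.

Answer: 0, 1, 2, 3, 5, 6, 8, 9, 10, 11, 12

Derivation:
Step 1: union(6, 0) -> merged; set of 6 now {0, 6}
Step 2: union(0, 5) -> merged; set of 0 now {0, 5, 6}
Step 3: union(12, 6) -> merged; set of 12 now {0, 5, 6, 12}
Step 4: union(0, 3) -> merged; set of 0 now {0, 3, 5, 6, 12}
Step 5: union(2, 3) -> merged; set of 2 now {0, 2, 3, 5, 6, 12}
Step 6: find(4) -> no change; set of 4 is {4}
Step 7: union(5, 11) -> merged; set of 5 now {0, 2, 3, 5, 6, 11, 12}
Step 8: union(8, 11) -> merged; set of 8 now {0, 2, 3, 5, 6, 8, 11, 12}
Step 9: union(0, 3) -> already same set; set of 0 now {0, 2, 3, 5, 6, 8, 11, 12}
Step 10: union(11, 8) -> already same set; set of 11 now {0, 2, 3, 5, 6, 8, 11, 12}
Step 11: union(1, 8) -> merged; set of 1 now {0, 1, 2, 3, 5, 6, 8, 11, 12}
Step 12: find(3) -> no change; set of 3 is {0, 1, 2, 3, 5, 6, 8, 11, 12}
Step 13: find(0) -> no change; set of 0 is {0, 1, 2, 3, 5, 6, 8, 11, 12}
Step 14: union(0, 12) -> already same set; set of 0 now {0, 1, 2, 3, 5, 6, 8, 11, 12}
Step 15: find(11) -> no change; set of 11 is {0, 1, 2, 3, 5, 6, 8, 11, 12}
Step 16: union(10, 5) -> merged; set of 10 now {0, 1, 2, 3, 5, 6, 8, 10, 11, 12}
Step 17: union(8, 9) -> merged; set of 8 now {0, 1, 2, 3, 5, 6, 8, 9, 10, 11, 12}
Step 18: union(10, 2) -> already same set; set of 10 now {0, 1, 2, 3, 5, 6, 8, 9, 10, 11, 12}
Component of 9: {0, 1, 2, 3, 5, 6, 8, 9, 10, 11, 12}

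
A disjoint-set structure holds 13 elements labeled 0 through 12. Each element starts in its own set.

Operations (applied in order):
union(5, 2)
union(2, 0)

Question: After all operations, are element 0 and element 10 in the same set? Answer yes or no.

Answer: no

Derivation:
Step 1: union(5, 2) -> merged; set of 5 now {2, 5}
Step 2: union(2, 0) -> merged; set of 2 now {0, 2, 5}
Set of 0: {0, 2, 5}; 10 is not a member.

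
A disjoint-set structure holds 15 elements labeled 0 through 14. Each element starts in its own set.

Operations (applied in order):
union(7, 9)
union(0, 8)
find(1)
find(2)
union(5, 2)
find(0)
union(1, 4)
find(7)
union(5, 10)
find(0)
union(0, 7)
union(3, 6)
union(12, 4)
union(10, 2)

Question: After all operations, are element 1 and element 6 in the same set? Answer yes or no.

Answer: no

Derivation:
Step 1: union(7, 9) -> merged; set of 7 now {7, 9}
Step 2: union(0, 8) -> merged; set of 0 now {0, 8}
Step 3: find(1) -> no change; set of 1 is {1}
Step 4: find(2) -> no change; set of 2 is {2}
Step 5: union(5, 2) -> merged; set of 5 now {2, 5}
Step 6: find(0) -> no change; set of 0 is {0, 8}
Step 7: union(1, 4) -> merged; set of 1 now {1, 4}
Step 8: find(7) -> no change; set of 7 is {7, 9}
Step 9: union(5, 10) -> merged; set of 5 now {2, 5, 10}
Step 10: find(0) -> no change; set of 0 is {0, 8}
Step 11: union(0, 7) -> merged; set of 0 now {0, 7, 8, 9}
Step 12: union(3, 6) -> merged; set of 3 now {3, 6}
Step 13: union(12, 4) -> merged; set of 12 now {1, 4, 12}
Step 14: union(10, 2) -> already same set; set of 10 now {2, 5, 10}
Set of 1: {1, 4, 12}; 6 is not a member.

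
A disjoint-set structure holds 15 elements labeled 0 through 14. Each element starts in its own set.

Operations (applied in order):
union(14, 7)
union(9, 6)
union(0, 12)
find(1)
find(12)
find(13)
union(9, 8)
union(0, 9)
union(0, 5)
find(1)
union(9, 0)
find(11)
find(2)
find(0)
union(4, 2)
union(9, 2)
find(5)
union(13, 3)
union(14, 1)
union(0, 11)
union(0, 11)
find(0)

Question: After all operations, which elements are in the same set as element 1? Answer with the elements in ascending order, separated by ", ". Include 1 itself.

Step 1: union(14, 7) -> merged; set of 14 now {7, 14}
Step 2: union(9, 6) -> merged; set of 9 now {6, 9}
Step 3: union(0, 12) -> merged; set of 0 now {0, 12}
Step 4: find(1) -> no change; set of 1 is {1}
Step 5: find(12) -> no change; set of 12 is {0, 12}
Step 6: find(13) -> no change; set of 13 is {13}
Step 7: union(9, 8) -> merged; set of 9 now {6, 8, 9}
Step 8: union(0, 9) -> merged; set of 0 now {0, 6, 8, 9, 12}
Step 9: union(0, 5) -> merged; set of 0 now {0, 5, 6, 8, 9, 12}
Step 10: find(1) -> no change; set of 1 is {1}
Step 11: union(9, 0) -> already same set; set of 9 now {0, 5, 6, 8, 9, 12}
Step 12: find(11) -> no change; set of 11 is {11}
Step 13: find(2) -> no change; set of 2 is {2}
Step 14: find(0) -> no change; set of 0 is {0, 5, 6, 8, 9, 12}
Step 15: union(4, 2) -> merged; set of 4 now {2, 4}
Step 16: union(9, 2) -> merged; set of 9 now {0, 2, 4, 5, 6, 8, 9, 12}
Step 17: find(5) -> no change; set of 5 is {0, 2, 4, 5, 6, 8, 9, 12}
Step 18: union(13, 3) -> merged; set of 13 now {3, 13}
Step 19: union(14, 1) -> merged; set of 14 now {1, 7, 14}
Step 20: union(0, 11) -> merged; set of 0 now {0, 2, 4, 5, 6, 8, 9, 11, 12}
Step 21: union(0, 11) -> already same set; set of 0 now {0, 2, 4, 5, 6, 8, 9, 11, 12}
Step 22: find(0) -> no change; set of 0 is {0, 2, 4, 5, 6, 8, 9, 11, 12}
Component of 1: {1, 7, 14}

Answer: 1, 7, 14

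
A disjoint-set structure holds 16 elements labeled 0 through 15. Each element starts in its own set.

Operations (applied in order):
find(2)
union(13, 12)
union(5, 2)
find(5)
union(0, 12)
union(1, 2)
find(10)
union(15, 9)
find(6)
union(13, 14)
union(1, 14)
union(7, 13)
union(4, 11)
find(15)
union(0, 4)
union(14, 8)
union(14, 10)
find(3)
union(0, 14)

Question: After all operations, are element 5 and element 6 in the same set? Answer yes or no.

Step 1: find(2) -> no change; set of 2 is {2}
Step 2: union(13, 12) -> merged; set of 13 now {12, 13}
Step 3: union(5, 2) -> merged; set of 5 now {2, 5}
Step 4: find(5) -> no change; set of 5 is {2, 5}
Step 5: union(0, 12) -> merged; set of 0 now {0, 12, 13}
Step 6: union(1, 2) -> merged; set of 1 now {1, 2, 5}
Step 7: find(10) -> no change; set of 10 is {10}
Step 8: union(15, 9) -> merged; set of 15 now {9, 15}
Step 9: find(6) -> no change; set of 6 is {6}
Step 10: union(13, 14) -> merged; set of 13 now {0, 12, 13, 14}
Step 11: union(1, 14) -> merged; set of 1 now {0, 1, 2, 5, 12, 13, 14}
Step 12: union(7, 13) -> merged; set of 7 now {0, 1, 2, 5, 7, 12, 13, 14}
Step 13: union(4, 11) -> merged; set of 4 now {4, 11}
Step 14: find(15) -> no change; set of 15 is {9, 15}
Step 15: union(0, 4) -> merged; set of 0 now {0, 1, 2, 4, 5, 7, 11, 12, 13, 14}
Step 16: union(14, 8) -> merged; set of 14 now {0, 1, 2, 4, 5, 7, 8, 11, 12, 13, 14}
Step 17: union(14, 10) -> merged; set of 14 now {0, 1, 2, 4, 5, 7, 8, 10, 11, 12, 13, 14}
Step 18: find(3) -> no change; set of 3 is {3}
Step 19: union(0, 14) -> already same set; set of 0 now {0, 1, 2, 4, 5, 7, 8, 10, 11, 12, 13, 14}
Set of 5: {0, 1, 2, 4, 5, 7, 8, 10, 11, 12, 13, 14}; 6 is not a member.

Answer: no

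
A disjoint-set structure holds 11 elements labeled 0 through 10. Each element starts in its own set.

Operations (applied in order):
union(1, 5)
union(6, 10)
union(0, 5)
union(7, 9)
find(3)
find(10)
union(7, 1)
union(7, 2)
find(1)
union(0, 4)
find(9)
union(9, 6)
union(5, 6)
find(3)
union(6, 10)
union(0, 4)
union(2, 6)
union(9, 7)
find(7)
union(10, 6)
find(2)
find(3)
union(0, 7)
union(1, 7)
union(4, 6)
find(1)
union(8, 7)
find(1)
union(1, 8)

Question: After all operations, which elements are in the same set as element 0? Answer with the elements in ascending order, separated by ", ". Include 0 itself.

Step 1: union(1, 5) -> merged; set of 1 now {1, 5}
Step 2: union(6, 10) -> merged; set of 6 now {6, 10}
Step 3: union(0, 5) -> merged; set of 0 now {0, 1, 5}
Step 4: union(7, 9) -> merged; set of 7 now {7, 9}
Step 5: find(3) -> no change; set of 3 is {3}
Step 6: find(10) -> no change; set of 10 is {6, 10}
Step 7: union(7, 1) -> merged; set of 7 now {0, 1, 5, 7, 9}
Step 8: union(7, 2) -> merged; set of 7 now {0, 1, 2, 5, 7, 9}
Step 9: find(1) -> no change; set of 1 is {0, 1, 2, 5, 7, 9}
Step 10: union(0, 4) -> merged; set of 0 now {0, 1, 2, 4, 5, 7, 9}
Step 11: find(9) -> no change; set of 9 is {0, 1, 2, 4, 5, 7, 9}
Step 12: union(9, 6) -> merged; set of 9 now {0, 1, 2, 4, 5, 6, 7, 9, 10}
Step 13: union(5, 6) -> already same set; set of 5 now {0, 1, 2, 4, 5, 6, 7, 9, 10}
Step 14: find(3) -> no change; set of 3 is {3}
Step 15: union(6, 10) -> already same set; set of 6 now {0, 1, 2, 4, 5, 6, 7, 9, 10}
Step 16: union(0, 4) -> already same set; set of 0 now {0, 1, 2, 4, 5, 6, 7, 9, 10}
Step 17: union(2, 6) -> already same set; set of 2 now {0, 1, 2, 4, 5, 6, 7, 9, 10}
Step 18: union(9, 7) -> already same set; set of 9 now {0, 1, 2, 4, 5, 6, 7, 9, 10}
Step 19: find(7) -> no change; set of 7 is {0, 1, 2, 4, 5, 6, 7, 9, 10}
Step 20: union(10, 6) -> already same set; set of 10 now {0, 1, 2, 4, 5, 6, 7, 9, 10}
Step 21: find(2) -> no change; set of 2 is {0, 1, 2, 4, 5, 6, 7, 9, 10}
Step 22: find(3) -> no change; set of 3 is {3}
Step 23: union(0, 7) -> already same set; set of 0 now {0, 1, 2, 4, 5, 6, 7, 9, 10}
Step 24: union(1, 7) -> already same set; set of 1 now {0, 1, 2, 4, 5, 6, 7, 9, 10}
Step 25: union(4, 6) -> already same set; set of 4 now {0, 1, 2, 4, 5, 6, 7, 9, 10}
Step 26: find(1) -> no change; set of 1 is {0, 1, 2, 4, 5, 6, 7, 9, 10}
Step 27: union(8, 7) -> merged; set of 8 now {0, 1, 2, 4, 5, 6, 7, 8, 9, 10}
Step 28: find(1) -> no change; set of 1 is {0, 1, 2, 4, 5, 6, 7, 8, 9, 10}
Step 29: union(1, 8) -> already same set; set of 1 now {0, 1, 2, 4, 5, 6, 7, 8, 9, 10}
Component of 0: {0, 1, 2, 4, 5, 6, 7, 8, 9, 10}

Answer: 0, 1, 2, 4, 5, 6, 7, 8, 9, 10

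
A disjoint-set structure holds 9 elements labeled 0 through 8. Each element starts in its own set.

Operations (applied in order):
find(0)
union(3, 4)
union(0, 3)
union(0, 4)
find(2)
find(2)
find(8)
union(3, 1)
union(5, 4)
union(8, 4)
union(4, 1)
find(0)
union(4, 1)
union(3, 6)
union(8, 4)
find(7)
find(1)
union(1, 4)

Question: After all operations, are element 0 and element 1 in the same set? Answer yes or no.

Answer: yes

Derivation:
Step 1: find(0) -> no change; set of 0 is {0}
Step 2: union(3, 4) -> merged; set of 3 now {3, 4}
Step 3: union(0, 3) -> merged; set of 0 now {0, 3, 4}
Step 4: union(0, 4) -> already same set; set of 0 now {0, 3, 4}
Step 5: find(2) -> no change; set of 2 is {2}
Step 6: find(2) -> no change; set of 2 is {2}
Step 7: find(8) -> no change; set of 8 is {8}
Step 8: union(3, 1) -> merged; set of 3 now {0, 1, 3, 4}
Step 9: union(5, 4) -> merged; set of 5 now {0, 1, 3, 4, 5}
Step 10: union(8, 4) -> merged; set of 8 now {0, 1, 3, 4, 5, 8}
Step 11: union(4, 1) -> already same set; set of 4 now {0, 1, 3, 4, 5, 8}
Step 12: find(0) -> no change; set of 0 is {0, 1, 3, 4, 5, 8}
Step 13: union(4, 1) -> already same set; set of 4 now {0, 1, 3, 4, 5, 8}
Step 14: union(3, 6) -> merged; set of 3 now {0, 1, 3, 4, 5, 6, 8}
Step 15: union(8, 4) -> already same set; set of 8 now {0, 1, 3, 4, 5, 6, 8}
Step 16: find(7) -> no change; set of 7 is {7}
Step 17: find(1) -> no change; set of 1 is {0, 1, 3, 4, 5, 6, 8}
Step 18: union(1, 4) -> already same set; set of 1 now {0, 1, 3, 4, 5, 6, 8}
Set of 0: {0, 1, 3, 4, 5, 6, 8}; 1 is a member.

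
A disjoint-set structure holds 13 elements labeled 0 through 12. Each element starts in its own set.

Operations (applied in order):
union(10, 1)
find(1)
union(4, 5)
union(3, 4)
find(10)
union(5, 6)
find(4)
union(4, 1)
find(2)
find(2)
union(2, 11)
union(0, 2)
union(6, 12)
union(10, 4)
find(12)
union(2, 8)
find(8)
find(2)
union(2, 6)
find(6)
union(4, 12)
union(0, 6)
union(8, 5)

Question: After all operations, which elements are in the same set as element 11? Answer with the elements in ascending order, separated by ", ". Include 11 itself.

Step 1: union(10, 1) -> merged; set of 10 now {1, 10}
Step 2: find(1) -> no change; set of 1 is {1, 10}
Step 3: union(4, 5) -> merged; set of 4 now {4, 5}
Step 4: union(3, 4) -> merged; set of 3 now {3, 4, 5}
Step 5: find(10) -> no change; set of 10 is {1, 10}
Step 6: union(5, 6) -> merged; set of 5 now {3, 4, 5, 6}
Step 7: find(4) -> no change; set of 4 is {3, 4, 5, 6}
Step 8: union(4, 1) -> merged; set of 4 now {1, 3, 4, 5, 6, 10}
Step 9: find(2) -> no change; set of 2 is {2}
Step 10: find(2) -> no change; set of 2 is {2}
Step 11: union(2, 11) -> merged; set of 2 now {2, 11}
Step 12: union(0, 2) -> merged; set of 0 now {0, 2, 11}
Step 13: union(6, 12) -> merged; set of 6 now {1, 3, 4, 5, 6, 10, 12}
Step 14: union(10, 4) -> already same set; set of 10 now {1, 3, 4, 5, 6, 10, 12}
Step 15: find(12) -> no change; set of 12 is {1, 3, 4, 5, 6, 10, 12}
Step 16: union(2, 8) -> merged; set of 2 now {0, 2, 8, 11}
Step 17: find(8) -> no change; set of 8 is {0, 2, 8, 11}
Step 18: find(2) -> no change; set of 2 is {0, 2, 8, 11}
Step 19: union(2, 6) -> merged; set of 2 now {0, 1, 2, 3, 4, 5, 6, 8, 10, 11, 12}
Step 20: find(6) -> no change; set of 6 is {0, 1, 2, 3, 4, 5, 6, 8, 10, 11, 12}
Step 21: union(4, 12) -> already same set; set of 4 now {0, 1, 2, 3, 4, 5, 6, 8, 10, 11, 12}
Step 22: union(0, 6) -> already same set; set of 0 now {0, 1, 2, 3, 4, 5, 6, 8, 10, 11, 12}
Step 23: union(8, 5) -> already same set; set of 8 now {0, 1, 2, 3, 4, 5, 6, 8, 10, 11, 12}
Component of 11: {0, 1, 2, 3, 4, 5, 6, 8, 10, 11, 12}

Answer: 0, 1, 2, 3, 4, 5, 6, 8, 10, 11, 12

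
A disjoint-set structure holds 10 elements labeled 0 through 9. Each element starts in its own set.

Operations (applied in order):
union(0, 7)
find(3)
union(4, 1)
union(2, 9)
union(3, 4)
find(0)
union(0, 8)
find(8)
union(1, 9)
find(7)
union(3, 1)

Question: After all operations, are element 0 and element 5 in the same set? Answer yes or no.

Step 1: union(0, 7) -> merged; set of 0 now {0, 7}
Step 2: find(3) -> no change; set of 3 is {3}
Step 3: union(4, 1) -> merged; set of 4 now {1, 4}
Step 4: union(2, 9) -> merged; set of 2 now {2, 9}
Step 5: union(3, 4) -> merged; set of 3 now {1, 3, 4}
Step 6: find(0) -> no change; set of 0 is {0, 7}
Step 7: union(0, 8) -> merged; set of 0 now {0, 7, 8}
Step 8: find(8) -> no change; set of 8 is {0, 7, 8}
Step 9: union(1, 9) -> merged; set of 1 now {1, 2, 3, 4, 9}
Step 10: find(7) -> no change; set of 7 is {0, 7, 8}
Step 11: union(3, 1) -> already same set; set of 3 now {1, 2, 3, 4, 9}
Set of 0: {0, 7, 8}; 5 is not a member.

Answer: no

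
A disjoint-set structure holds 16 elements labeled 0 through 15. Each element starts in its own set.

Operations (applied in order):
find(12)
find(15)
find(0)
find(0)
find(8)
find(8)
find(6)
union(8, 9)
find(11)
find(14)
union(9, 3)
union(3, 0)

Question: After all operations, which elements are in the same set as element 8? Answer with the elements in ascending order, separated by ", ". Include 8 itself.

Step 1: find(12) -> no change; set of 12 is {12}
Step 2: find(15) -> no change; set of 15 is {15}
Step 3: find(0) -> no change; set of 0 is {0}
Step 4: find(0) -> no change; set of 0 is {0}
Step 5: find(8) -> no change; set of 8 is {8}
Step 6: find(8) -> no change; set of 8 is {8}
Step 7: find(6) -> no change; set of 6 is {6}
Step 8: union(8, 9) -> merged; set of 8 now {8, 9}
Step 9: find(11) -> no change; set of 11 is {11}
Step 10: find(14) -> no change; set of 14 is {14}
Step 11: union(9, 3) -> merged; set of 9 now {3, 8, 9}
Step 12: union(3, 0) -> merged; set of 3 now {0, 3, 8, 9}
Component of 8: {0, 3, 8, 9}

Answer: 0, 3, 8, 9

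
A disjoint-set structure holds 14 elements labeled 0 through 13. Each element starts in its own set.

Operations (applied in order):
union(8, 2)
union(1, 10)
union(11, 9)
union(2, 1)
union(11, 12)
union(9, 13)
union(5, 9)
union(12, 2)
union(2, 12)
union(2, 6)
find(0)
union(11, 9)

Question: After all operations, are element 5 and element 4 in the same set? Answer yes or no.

Step 1: union(8, 2) -> merged; set of 8 now {2, 8}
Step 2: union(1, 10) -> merged; set of 1 now {1, 10}
Step 3: union(11, 9) -> merged; set of 11 now {9, 11}
Step 4: union(2, 1) -> merged; set of 2 now {1, 2, 8, 10}
Step 5: union(11, 12) -> merged; set of 11 now {9, 11, 12}
Step 6: union(9, 13) -> merged; set of 9 now {9, 11, 12, 13}
Step 7: union(5, 9) -> merged; set of 5 now {5, 9, 11, 12, 13}
Step 8: union(12, 2) -> merged; set of 12 now {1, 2, 5, 8, 9, 10, 11, 12, 13}
Step 9: union(2, 12) -> already same set; set of 2 now {1, 2, 5, 8, 9, 10, 11, 12, 13}
Step 10: union(2, 6) -> merged; set of 2 now {1, 2, 5, 6, 8, 9, 10, 11, 12, 13}
Step 11: find(0) -> no change; set of 0 is {0}
Step 12: union(11, 9) -> already same set; set of 11 now {1, 2, 5, 6, 8, 9, 10, 11, 12, 13}
Set of 5: {1, 2, 5, 6, 8, 9, 10, 11, 12, 13}; 4 is not a member.

Answer: no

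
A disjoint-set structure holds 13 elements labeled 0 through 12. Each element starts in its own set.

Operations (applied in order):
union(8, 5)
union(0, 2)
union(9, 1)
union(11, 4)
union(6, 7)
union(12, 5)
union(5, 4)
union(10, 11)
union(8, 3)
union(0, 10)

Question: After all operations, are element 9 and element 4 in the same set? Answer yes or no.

Step 1: union(8, 5) -> merged; set of 8 now {5, 8}
Step 2: union(0, 2) -> merged; set of 0 now {0, 2}
Step 3: union(9, 1) -> merged; set of 9 now {1, 9}
Step 4: union(11, 4) -> merged; set of 11 now {4, 11}
Step 5: union(6, 7) -> merged; set of 6 now {6, 7}
Step 6: union(12, 5) -> merged; set of 12 now {5, 8, 12}
Step 7: union(5, 4) -> merged; set of 5 now {4, 5, 8, 11, 12}
Step 8: union(10, 11) -> merged; set of 10 now {4, 5, 8, 10, 11, 12}
Step 9: union(8, 3) -> merged; set of 8 now {3, 4, 5, 8, 10, 11, 12}
Step 10: union(0, 10) -> merged; set of 0 now {0, 2, 3, 4, 5, 8, 10, 11, 12}
Set of 9: {1, 9}; 4 is not a member.

Answer: no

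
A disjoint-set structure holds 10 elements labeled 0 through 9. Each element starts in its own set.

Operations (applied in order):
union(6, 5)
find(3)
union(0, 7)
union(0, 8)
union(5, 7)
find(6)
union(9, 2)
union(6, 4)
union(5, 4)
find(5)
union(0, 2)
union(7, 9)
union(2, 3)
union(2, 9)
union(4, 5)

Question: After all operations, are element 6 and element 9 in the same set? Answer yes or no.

Step 1: union(6, 5) -> merged; set of 6 now {5, 6}
Step 2: find(3) -> no change; set of 3 is {3}
Step 3: union(0, 7) -> merged; set of 0 now {0, 7}
Step 4: union(0, 8) -> merged; set of 0 now {0, 7, 8}
Step 5: union(5, 7) -> merged; set of 5 now {0, 5, 6, 7, 8}
Step 6: find(6) -> no change; set of 6 is {0, 5, 6, 7, 8}
Step 7: union(9, 2) -> merged; set of 9 now {2, 9}
Step 8: union(6, 4) -> merged; set of 6 now {0, 4, 5, 6, 7, 8}
Step 9: union(5, 4) -> already same set; set of 5 now {0, 4, 5, 6, 7, 8}
Step 10: find(5) -> no change; set of 5 is {0, 4, 5, 6, 7, 8}
Step 11: union(0, 2) -> merged; set of 0 now {0, 2, 4, 5, 6, 7, 8, 9}
Step 12: union(7, 9) -> already same set; set of 7 now {0, 2, 4, 5, 6, 7, 8, 9}
Step 13: union(2, 3) -> merged; set of 2 now {0, 2, 3, 4, 5, 6, 7, 8, 9}
Step 14: union(2, 9) -> already same set; set of 2 now {0, 2, 3, 4, 5, 6, 7, 8, 9}
Step 15: union(4, 5) -> already same set; set of 4 now {0, 2, 3, 4, 5, 6, 7, 8, 9}
Set of 6: {0, 2, 3, 4, 5, 6, 7, 8, 9}; 9 is a member.

Answer: yes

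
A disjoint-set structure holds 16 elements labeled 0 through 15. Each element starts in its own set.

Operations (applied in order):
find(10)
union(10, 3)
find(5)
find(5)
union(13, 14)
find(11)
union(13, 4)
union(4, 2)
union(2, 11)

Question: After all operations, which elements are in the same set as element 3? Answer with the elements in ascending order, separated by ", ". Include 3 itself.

Answer: 3, 10

Derivation:
Step 1: find(10) -> no change; set of 10 is {10}
Step 2: union(10, 3) -> merged; set of 10 now {3, 10}
Step 3: find(5) -> no change; set of 5 is {5}
Step 4: find(5) -> no change; set of 5 is {5}
Step 5: union(13, 14) -> merged; set of 13 now {13, 14}
Step 6: find(11) -> no change; set of 11 is {11}
Step 7: union(13, 4) -> merged; set of 13 now {4, 13, 14}
Step 8: union(4, 2) -> merged; set of 4 now {2, 4, 13, 14}
Step 9: union(2, 11) -> merged; set of 2 now {2, 4, 11, 13, 14}
Component of 3: {3, 10}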